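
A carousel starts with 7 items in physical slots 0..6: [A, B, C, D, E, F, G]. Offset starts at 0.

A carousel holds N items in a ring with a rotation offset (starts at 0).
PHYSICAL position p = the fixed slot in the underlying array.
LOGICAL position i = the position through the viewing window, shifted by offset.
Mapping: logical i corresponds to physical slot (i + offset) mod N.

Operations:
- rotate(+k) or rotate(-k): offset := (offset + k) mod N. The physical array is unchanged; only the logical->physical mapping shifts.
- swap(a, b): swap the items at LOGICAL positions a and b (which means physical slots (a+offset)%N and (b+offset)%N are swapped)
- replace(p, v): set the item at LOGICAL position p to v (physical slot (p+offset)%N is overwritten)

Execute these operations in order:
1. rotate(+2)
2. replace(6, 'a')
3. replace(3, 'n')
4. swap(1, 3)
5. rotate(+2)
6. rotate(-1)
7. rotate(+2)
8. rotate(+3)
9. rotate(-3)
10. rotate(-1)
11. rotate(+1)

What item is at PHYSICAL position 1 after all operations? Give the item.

After op 1 (rotate(+2)): offset=2, physical=[A,B,C,D,E,F,G], logical=[C,D,E,F,G,A,B]
After op 2 (replace(6, 'a')): offset=2, physical=[A,a,C,D,E,F,G], logical=[C,D,E,F,G,A,a]
After op 3 (replace(3, 'n')): offset=2, physical=[A,a,C,D,E,n,G], logical=[C,D,E,n,G,A,a]
After op 4 (swap(1, 3)): offset=2, physical=[A,a,C,n,E,D,G], logical=[C,n,E,D,G,A,a]
After op 5 (rotate(+2)): offset=4, physical=[A,a,C,n,E,D,G], logical=[E,D,G,A,a,C,n]
After op 6 (rotate(-1)): offset=3, physical=[A,a,C,n,E,D,G], logical=[n,E,D,G,A,a,C]
After op 7 (rotate(+2)): offset=5, physical=[A,a,C,n,E,D,G], logical=[D,G,A,a,C,n,E]
After op 8 (rotate(+3)): offset=1, physical=[A,a,C,n,E,D,G], logical=[a,C,n,E,D,G,A]
After op 9 (rotate(-3)): offset=5, physical=[A,a,C,n,E,D,G], logical=[D,G,A,a,C,n,E]
After op 10 (rotate(-1)): offset=4, physical=[A,a,C,n,E,D,G], logical=[E,D,G,A,a,C,n]
After op 11 (rotate(+1)): offset=5, physical=[A,a,C,n,E,D,G], logical=[D,G,A,a,C,n,E]

Answer: a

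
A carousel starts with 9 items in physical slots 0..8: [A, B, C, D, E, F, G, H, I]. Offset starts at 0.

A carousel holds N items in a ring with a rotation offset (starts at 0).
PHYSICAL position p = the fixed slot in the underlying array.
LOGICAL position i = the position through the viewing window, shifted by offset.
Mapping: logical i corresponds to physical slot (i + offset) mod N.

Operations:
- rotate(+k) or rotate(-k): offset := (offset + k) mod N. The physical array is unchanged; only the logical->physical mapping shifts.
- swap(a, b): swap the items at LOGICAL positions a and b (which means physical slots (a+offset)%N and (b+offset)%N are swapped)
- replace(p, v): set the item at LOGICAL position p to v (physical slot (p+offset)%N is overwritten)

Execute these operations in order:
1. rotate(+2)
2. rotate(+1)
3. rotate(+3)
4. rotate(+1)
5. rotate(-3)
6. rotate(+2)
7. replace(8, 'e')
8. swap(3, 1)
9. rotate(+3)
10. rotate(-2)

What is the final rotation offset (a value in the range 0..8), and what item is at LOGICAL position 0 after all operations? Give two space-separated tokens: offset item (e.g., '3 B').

After op 1 (rotate(+2)): offset=2, physical=[A,B,C,D,E,F,G,H,I], logical=[C,D,E,F,G,H,I,A,B]
After op 2 (rotate(+1)): offset=3, physical=[A,B,C,D,E,F,G,H,I], logical=[D,E,F,G,H,I,A,B,C]
After op 3 (rotate(+3)): offset=6, physical=[A,B,C,D,E,F,G,H,I], logical=[G,H,I,A,B,C,D,E,F]
After op 4 (rotate(+1)): offset=7, physical=[A,B,C,D,E,F,G,H,I], logical=[H,I,A,B,C,D,E,F,G]
After op 5 (rotate(-3)): offset=4, physical=[A,B,C,D,E,F,G,H,I], logical=[E,F,G,H,I,A,B,C,D]
After op 6 (rotate(+2)): offset=6, physical=[A,B,C,D,E,F,G,H,I], logical=[G,H,I,A,B,C,D,E,F]
After op 7 (replace(8, 'e')): offset=6, physical=[A,B,C,D,E,e,G,H,I], logical=[G,H,I,A,B,C,D,E,e]
After op 8 (swap(3, 1)): offset=6, physical=[H,B,C,D,E,e,G,A,I], logical=[G,A,I,H,B,C,D,E,e]
After op 9 (rotate(+3)): offset=0, physical=[H,B,C,D,E,e,G,A,I], logical=[H,B,C,D,E,e,G,A,I]
After op 10 (rotate(-2)): offset=7, physical=[H,B,C,D,E,e,G,A,I], logical=[A,I,H,B,C,D,E,e,G]

Answer: 7 A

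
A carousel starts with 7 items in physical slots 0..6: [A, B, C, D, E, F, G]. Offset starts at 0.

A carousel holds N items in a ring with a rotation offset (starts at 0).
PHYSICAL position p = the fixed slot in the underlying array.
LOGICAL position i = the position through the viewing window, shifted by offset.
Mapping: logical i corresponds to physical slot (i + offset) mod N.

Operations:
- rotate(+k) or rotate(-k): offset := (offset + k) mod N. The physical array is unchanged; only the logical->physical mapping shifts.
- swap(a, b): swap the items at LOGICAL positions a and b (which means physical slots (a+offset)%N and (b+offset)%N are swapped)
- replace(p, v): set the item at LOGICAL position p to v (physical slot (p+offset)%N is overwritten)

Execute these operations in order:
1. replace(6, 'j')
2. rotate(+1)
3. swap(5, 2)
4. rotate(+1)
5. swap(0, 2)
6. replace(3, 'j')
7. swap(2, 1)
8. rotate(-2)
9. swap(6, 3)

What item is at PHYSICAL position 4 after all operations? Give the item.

Answer: j

Derivation:
After op 1 (replace(6, 'j')): offset=0, physical=[A,B,C,D,E,F,j], logical=[A,B,C,D,E,F,j]
After op 2 (rotate(+1)): offset=1, physical=[A,B,C,D,E,F,j], logical=[B,C,D,E,F,j,A]
After op 3 (swap(5, 2)): offset=1, physical=[A,B,C,j,E,F,D], logical=[B,C,j,E,F,D,A]
After op 4 (rotate(+1)): offset=2, physical=[A,B,C,j,E,F,D], logical=[C,j,E,F,D,A,B]
After op 5 (swap(0, 2)): offset=2, physical=[A,B,E,j,C,F,D], logical=[E,j,C,F,D,A,B]
After op 6 (replace(3, 'j')): offset=2, physical=[A,B,E,j,C,j,D], logical=[E,j,C,j,D,A,B]
After op 7 (swap(2, 1)): offset=2, physical=[A,B,E,C,j,j,D], logical=[E,C,j,j,D,A,B]
After op 8 (rotate(-2)): offset=0, physical=[A,B,E,C,j,j,D], logical=[A,B,E,C,j,j,D]
After op 9 (swap(6, 3)): offset=0, physical=[A,B,E,D,j,j,C], logical=[A,B,E,D,j,j,C]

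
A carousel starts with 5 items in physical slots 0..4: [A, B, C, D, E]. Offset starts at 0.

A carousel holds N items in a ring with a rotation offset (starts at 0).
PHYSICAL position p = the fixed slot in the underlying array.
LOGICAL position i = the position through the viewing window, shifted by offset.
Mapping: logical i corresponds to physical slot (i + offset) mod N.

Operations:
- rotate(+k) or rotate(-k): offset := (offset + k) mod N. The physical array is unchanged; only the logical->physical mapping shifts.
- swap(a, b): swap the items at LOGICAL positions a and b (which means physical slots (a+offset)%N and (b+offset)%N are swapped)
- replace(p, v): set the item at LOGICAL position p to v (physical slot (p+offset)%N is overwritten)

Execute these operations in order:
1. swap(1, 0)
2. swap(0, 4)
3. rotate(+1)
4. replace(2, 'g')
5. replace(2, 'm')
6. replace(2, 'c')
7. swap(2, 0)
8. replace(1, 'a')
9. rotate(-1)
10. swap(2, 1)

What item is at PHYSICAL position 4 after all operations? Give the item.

Answer: B

Derivation:
After op 1 (swap(1, 0)): offset=0, physical=[B,A,C,D,E], logical=[B,A,C,D,E]
After op 2 (swap(0, 4)): offset=0, physical=[E,A,C,D,B], logical=[E,A,C,D,B]
After op 3 (rotate(+1)): offset=1, physical=[E,A,C,D,B], logical=[A,C,D,B,E]
After op 4 (replace(2, 'g')): offset=1, physical=[E,A,C,g,B], logical=[A,C,g,B,E]
After op 5 (replace(2, 'm')): offset=1, physical=[E,A,C,m,B], logical=[A,C,m,B,E]
After op 6 (replace(2, 'c')): offset=1, physical=[E,A,C,c,B], logical=[A,C,c,B,E]
After op 7 (swap(2, 0)): offset=1, physical=[E,c,C,A,B], logical=[c,C,A,B,E]
After op 8 (replace(1, 'a')): offset=1, physical=[E,c,a,A,B], logical=[c,a,A,B,E]
After op 9 (rotate(-1)): offset=0, physical=[E,c,a,A,B], logical=[E,c,a,A,B]
After op 10 (swap(2, 1)): offset=0, physical=[E,a,c,A,B], logical=[E,a,c,A,B]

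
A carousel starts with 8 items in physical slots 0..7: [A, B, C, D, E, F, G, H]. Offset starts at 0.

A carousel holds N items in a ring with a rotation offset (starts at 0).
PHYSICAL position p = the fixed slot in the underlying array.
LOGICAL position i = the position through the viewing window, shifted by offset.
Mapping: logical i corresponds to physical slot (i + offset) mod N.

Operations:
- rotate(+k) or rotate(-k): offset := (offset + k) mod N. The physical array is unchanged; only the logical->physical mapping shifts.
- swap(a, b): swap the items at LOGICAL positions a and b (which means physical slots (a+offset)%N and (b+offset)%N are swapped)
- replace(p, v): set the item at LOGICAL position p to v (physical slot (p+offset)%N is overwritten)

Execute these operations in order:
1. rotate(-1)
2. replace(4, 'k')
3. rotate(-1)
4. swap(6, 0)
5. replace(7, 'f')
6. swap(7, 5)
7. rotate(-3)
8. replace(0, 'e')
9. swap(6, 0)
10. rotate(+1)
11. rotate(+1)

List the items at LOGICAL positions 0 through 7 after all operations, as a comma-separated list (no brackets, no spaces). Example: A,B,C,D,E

Answer: k,E,H,A,e,C,B,G

Derivation:
After op 1 (rotate(-1)): offset=7, physical=[A,B,C,D,E,F,G,H], logical=[H,A,B,C,D,E,F,G]
After op 2 (replace(4, 'k')): offset=7, physical=[A,B,C,k,E,F,G,H], logical=[H,A,B,C,k,E,F,G]
After op 3 (rotate(-1)): offset=6, physical=[A,B,C,k,E,F,G,H], logical=[G,H,A,B,C,k,E,F]
After op 4 (swap(6, 0)): offset=6, physical=[A,B,C,k,G,F,E,H], logical=[E,H,A,B,C,k,G,F]
After op 5 (replace(7, 'f')): offset=6, physical=[A,B,C,k,G,f,E,H], logical=[E,H,A,B,C,k,G,f]
After op 6 (swap(7, 5)): offset=6, physical=[A,B,C,f,G,k,E,H], logical=[E,H,A,B,C,f,G,k]
After op 7 (rotate(-3)): offset=3, physical=[A,B,C,f,G,k,E,H], logical=[f,G,k,E,H,A,B,C]
After op 8 (replace(0, 'e')): offset=3, physical=[A,B,C,e,G,k,E,H], logical=[e,G,k,E,H,A,B,C]
After op 9 (swap(6, 0)): offset=3, physical=[A,e,C,B,G,k,E,H], logical=[B,G,k,E,H,A,e,C]
After op 10 (rotate(+1)): offset=4, physical=[A,e,C,B,G,k,E,H], logical=[G,k,E,H,A,e,C,B]
After op 11 (rotate(+1)): offset=5, physical=[A,e,C,B,G,k,E,H], logical=[k,E,H,A,e,C,B,G]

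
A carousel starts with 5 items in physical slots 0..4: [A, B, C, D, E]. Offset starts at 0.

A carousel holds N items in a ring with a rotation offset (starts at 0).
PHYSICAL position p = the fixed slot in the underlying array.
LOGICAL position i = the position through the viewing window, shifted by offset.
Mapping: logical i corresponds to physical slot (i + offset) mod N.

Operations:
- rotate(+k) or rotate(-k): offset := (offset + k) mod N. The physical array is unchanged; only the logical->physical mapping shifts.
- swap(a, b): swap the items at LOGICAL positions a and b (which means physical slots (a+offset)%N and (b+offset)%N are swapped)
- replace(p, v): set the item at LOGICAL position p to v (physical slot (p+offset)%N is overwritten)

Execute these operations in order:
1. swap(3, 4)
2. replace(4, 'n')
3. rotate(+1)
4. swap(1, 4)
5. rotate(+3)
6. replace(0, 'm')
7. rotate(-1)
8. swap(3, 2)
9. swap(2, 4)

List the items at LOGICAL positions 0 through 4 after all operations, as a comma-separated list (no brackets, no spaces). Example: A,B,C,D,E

Answer: E,m,A,C,B

Derivation:
After op 1 (swap(3, 4)): offset=0, physical=[A,B,C,E,D], logical=[A,B,C,E,D]
After op 2 (replace(4, 'n')): offset=0, physical=[A,B,C,E,n], logical=[A,B,C,E,n]
After op 3 (rotate(+1)): offset=1, physical=[A,B,C,E,n], logical=[B,C,E,n,A]
After op 4 (swap(1, 4)): offset=1, physical=[C,B,A,E,n], logical=[B,A,E,n,C]
After op 5 (rotate(+3)): offset=4, physical=[C,B,A,E,n], logical=[n,C,B,A,E]
After op 6 (replace(0, 'm')): offset=4, physical=[C,B,A,E,m], logical=[m,C,B,A,E]
After op 7 (rotate(-1)): offset=3, physical=[C,B,A,E,m], logical=[E,m,C,B,A]
After op 8 (swap(3, 2)): offset=3, physical=[B,C,A,E,m], logical=[E,m,B,C,A]
After op 9 (swap(2, 4)): offset=3, physical=[A,C,B,E,m], logical=[E,m,A,C,B]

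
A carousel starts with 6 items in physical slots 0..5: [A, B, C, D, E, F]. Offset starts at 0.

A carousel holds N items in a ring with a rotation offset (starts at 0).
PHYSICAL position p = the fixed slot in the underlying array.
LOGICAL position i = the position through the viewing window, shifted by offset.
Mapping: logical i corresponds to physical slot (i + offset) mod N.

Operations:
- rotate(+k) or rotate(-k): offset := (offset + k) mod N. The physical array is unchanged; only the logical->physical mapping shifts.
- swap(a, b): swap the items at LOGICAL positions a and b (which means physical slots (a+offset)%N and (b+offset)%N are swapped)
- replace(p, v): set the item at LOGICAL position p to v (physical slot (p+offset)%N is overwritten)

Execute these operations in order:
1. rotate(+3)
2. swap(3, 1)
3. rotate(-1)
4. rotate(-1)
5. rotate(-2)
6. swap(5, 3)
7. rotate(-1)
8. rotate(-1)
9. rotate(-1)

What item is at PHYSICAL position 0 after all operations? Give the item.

After op 1 (rotate(+3)): offset=3, physical=[A,B,C,D,E,F], logical=[D,E,F,A,B,C]
After op 2 (swap(3, 1)): offset=3, physical=[E,B,C,D,A,F], logical=[D,A,F,E,B,C]
After op 3 (rotate(-1)): offset=2, physical=[E,B,C,D,A,F], logical=[C,D,A,F,E,B]
After op 4 (rotate(-1)): offset=1, physical=[E,B,C,D,A,F], logical=[B,C,D,A,F,E]
After op 5 (rotate(-2)): offset=5, physical=[E,B,C,D,A,F], logical=[F,E,B,C,D,A]
After op 6 (swap(5, 3)): offset=5, physical=[E,B,A,D,C,F], logical=[F,E,B,A,D,C]
After op 7 (rotate(-1)): offset=4, physical=[E,B,A,D,C,F], logical=[C,F,E,B,A,D]
After op 8 (rotate(-1)): offset=3, physical=[E,B,A,D,C,F], logical=[D,C,F,E,B,A]
After op 9 (rotate(-1)): offset=2, physical=[E,B,A,D,C,F], logical=[A,D,C,F,E,B]

Answer: E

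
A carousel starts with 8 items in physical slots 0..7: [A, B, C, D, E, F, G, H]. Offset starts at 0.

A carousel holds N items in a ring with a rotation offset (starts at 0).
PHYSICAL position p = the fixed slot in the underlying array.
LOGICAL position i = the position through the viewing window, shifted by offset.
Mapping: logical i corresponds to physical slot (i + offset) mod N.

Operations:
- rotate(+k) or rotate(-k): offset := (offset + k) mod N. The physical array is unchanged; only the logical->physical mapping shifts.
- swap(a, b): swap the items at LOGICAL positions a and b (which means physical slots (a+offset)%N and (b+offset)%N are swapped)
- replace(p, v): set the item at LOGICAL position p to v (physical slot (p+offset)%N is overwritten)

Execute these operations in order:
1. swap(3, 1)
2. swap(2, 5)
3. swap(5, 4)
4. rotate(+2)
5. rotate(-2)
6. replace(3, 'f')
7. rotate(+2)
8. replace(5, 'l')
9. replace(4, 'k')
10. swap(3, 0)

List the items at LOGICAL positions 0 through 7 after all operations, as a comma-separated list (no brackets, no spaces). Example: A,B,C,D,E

Answer: E,f,C,F,k,l,A,D

Derivation:
After op 1 (swap(3, 1)): offset=0, physical=[A,D,C,B,E,F,G,H], logical=[A,D,C,B,E,F,G,H]
After op 2 (swap(2, 5)): offset=0, physical=[A,D,F,B,E,C,G,H], logical=[A,D,F,B,E,C,G,H]
After op 3 (swap(5, 4)): offset=0, physical=[A,D,F,B,C,E,G,H], logical=[A,D,F,B,C,E,G,H]
After op 4 (rotate(+2)): offset=2, physical=[A,D,F,B,C,E,G,H], logical=[F,B,C,E,G,H,A,D]
After op 5 (rotate(-2)): offset=0, physical=[A,D,F,B,C,E,G,H], logical=[A,D,F,B,C,E,G,H]
After op 6 (replace(3, 'f')): offset=0, physical=[A,D,F,f,C,E,G,H], logical=[A,D,F,f,C,E,G,H]
After op 7 (rotate(+2)): offset=2, physical=[A,D,F,f,C,E,G,H], logical=[F,f,C,E,G,H,A,D]
After op 8 (replace(5, 'l')): offset=2, physical=[A,D,F,f,C,E,G,l], logical=[F,f,C,E,G,l,A,D]
After op 9 (replace(4, 'k')): offset=2, physical=[A,D,F,f,C,E,k,l], logical=[F,f,C,E,k,l,A,D]
After op 10 (swap(3, 0)): offset=2, physical=[A,D,E,f,C,F,k,l], logical=[E,f,C,F,k,l,A,D]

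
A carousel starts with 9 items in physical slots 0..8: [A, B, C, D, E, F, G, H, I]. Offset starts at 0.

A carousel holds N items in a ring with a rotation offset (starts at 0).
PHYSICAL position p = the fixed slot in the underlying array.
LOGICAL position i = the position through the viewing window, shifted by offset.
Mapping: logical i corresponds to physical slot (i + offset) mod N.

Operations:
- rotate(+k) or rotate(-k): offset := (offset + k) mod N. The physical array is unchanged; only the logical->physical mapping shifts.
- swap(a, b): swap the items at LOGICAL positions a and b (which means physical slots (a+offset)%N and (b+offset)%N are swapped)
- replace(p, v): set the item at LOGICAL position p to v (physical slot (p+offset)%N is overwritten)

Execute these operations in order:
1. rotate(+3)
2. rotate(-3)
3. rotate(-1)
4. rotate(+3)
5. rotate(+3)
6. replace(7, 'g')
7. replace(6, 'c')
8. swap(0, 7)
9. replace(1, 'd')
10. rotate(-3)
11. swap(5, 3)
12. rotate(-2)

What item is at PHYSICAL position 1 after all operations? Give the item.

Answer: B

Derivation:
After op 1 (rotate(+3)): offset=3, physical=[A,B,C,D,E,F,G,H,I], logical=[D,E,F,G,H,I,A,B,C]
After op 2 (rotate(-3)): offset=0, physical=[A,B,C,D,E,F,G,H,I], logical=[A,B,C,D,E,F,G,H,I]
After op 3 (rotate(-1)): offset=8, physical=[A,B,C,D,E,F,G,H,I], logical=[I,A,B,C,D,E,F,G,H]
After op 4 (rotate(+3)): offset=2, physical=[A,B,C,D,E,F,G,H,I], logical=[C,D,E,F,G,H,I,A,B]
After op 5 (rotate(+3)): offset=5, physical=[A,B,C,D,E,F,G,H,I], logical=[F,G,H,I,A,B,C,D,E]
After op 6 (replace(7, 'g')): offset=5, physical=[A,B,C,g,E,F,G,H,I], logical=[F,G,H,I,A,B,C,g,E]
After op 7 (replace(6, 'c')): offset=5, physical=[A,B,c,g,E,F,G,H,I], logical=[F,G,H,I,A,B,c,g,E]
After op 8 (swap(0, 7)): offset=5, physical=[A,B,c,F,E,g,G,H,I], logical=[g,G,H,I,A,B,c,F,E]
After op 9 (replace(1, 'd')): offset=5, physical=[A,B,c,F,E,g,d,H,I], logical=[g,d,H,I,A,B,c,F,E]
After op 10 (rotate(-3)): offset=2, physical=[A,B,c,F,E,g,d,H,I], logical=[c,F,E,g,d,H,I,A,B]
After op 11 (swap(5, 3)): offset=2, physical=[A,B,c,F,E,H,d,g,I], logical=[c,F,E,H,d,g,I,A,B]
After op 12 (rotate(-2)): offset=0, physical=[A,B,c,F,E,H,d,g,I], logical=[A,B,c,F,E,H,d,g,I]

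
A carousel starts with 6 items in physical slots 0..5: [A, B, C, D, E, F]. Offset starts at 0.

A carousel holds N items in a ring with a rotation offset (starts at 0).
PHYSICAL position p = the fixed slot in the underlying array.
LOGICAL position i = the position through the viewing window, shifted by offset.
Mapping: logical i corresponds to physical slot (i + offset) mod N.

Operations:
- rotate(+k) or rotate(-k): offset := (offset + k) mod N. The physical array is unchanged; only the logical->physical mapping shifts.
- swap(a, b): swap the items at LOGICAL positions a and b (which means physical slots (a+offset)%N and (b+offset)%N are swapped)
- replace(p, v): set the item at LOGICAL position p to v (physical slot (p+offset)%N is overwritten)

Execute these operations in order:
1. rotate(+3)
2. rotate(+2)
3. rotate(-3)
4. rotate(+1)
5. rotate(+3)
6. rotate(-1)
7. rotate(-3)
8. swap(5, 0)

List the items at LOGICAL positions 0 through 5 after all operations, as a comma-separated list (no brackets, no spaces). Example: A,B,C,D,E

After op 1 (rotate(+3)): offset=3, physical=[A,B,C,D,E,F], logical=[D,E,F,A,B,C]
After op 2 (rotate(+2)): offset=5, physical=[A,B,C,D,E,F], logical=[F,A,B,C,D,E]
After op 3 (rotate(-3)): offset=2, physical=[A,B,C,D,E,F], logical=[C,D,E,F,A,B]
After op 4 (rotate(+1)): offset=3, physical=[A,B,C,D,E,F], logical=[D,E,F,A,B,C]
After op 5 (rotate(+3)): offset=0, physical=[A,B,C,D,E,F], logical=[A,B,C,D,E,F]
After op 6 (rotate(-1)): offset=5, physical=[A,B,C,D,E,F], logical=[F,A,B,C,D,E]
After op 7 (rotate(-3)): offset=2, physical=[A,B,C,D,E,F], logical=[C,D,E,F,A,B]
After op 8 (swap(5, 0)): offset=2, physical=[A,C,B,D,E,F], logical=[B,D,E,F,A,C]

Answer: B,D,E,F,A,C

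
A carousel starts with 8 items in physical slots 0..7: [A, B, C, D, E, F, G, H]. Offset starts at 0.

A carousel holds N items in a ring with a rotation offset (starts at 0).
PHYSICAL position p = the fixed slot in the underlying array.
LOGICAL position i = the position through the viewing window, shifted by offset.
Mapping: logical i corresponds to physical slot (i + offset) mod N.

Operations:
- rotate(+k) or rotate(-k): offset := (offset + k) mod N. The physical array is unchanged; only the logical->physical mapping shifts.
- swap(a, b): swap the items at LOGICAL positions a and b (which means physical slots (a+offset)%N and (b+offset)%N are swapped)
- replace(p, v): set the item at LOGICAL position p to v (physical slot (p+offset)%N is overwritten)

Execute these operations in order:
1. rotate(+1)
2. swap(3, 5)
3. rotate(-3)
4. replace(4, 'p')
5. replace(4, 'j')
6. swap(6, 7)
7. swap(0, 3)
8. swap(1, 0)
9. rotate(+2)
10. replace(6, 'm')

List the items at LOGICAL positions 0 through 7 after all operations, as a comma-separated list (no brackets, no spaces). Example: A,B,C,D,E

Answer: A,E,j,D,F,G,m,B

Derivation:
After op 1 (rotate(+1)): offset=1, physical=[A,B,C,D,E,F,G,H], logical=[B,C,D,E,F,G,H,A]
After op 2 (swap(3, 5)): offset=1, physical=[A,B,C,D,G,F,E,H], logical=[B,C,D,G,F,E,H,A]
After op 3 (rotate(-3)): offset=6, physical=[A,B,C,D,G,F,E,H], logical=[E,H,A,B,C,D,G,F]
After op 4 (replace(4, 'p')): offset=6, physical=[A,B,p,D,G,F,E,H], logical=[E,H,A,B,p,D,G,F]
After op 5 (replace(4, 'j')): offset=6, physical=[A,B,j,D,G,F,E,H], logical=[E,H,A,B,j,D,G,F]
After op 6 (swap(6, 7)): offset=6, physical=[A,B,j,D,F,G,E,H], logical=[E,H,A,B,j,D,F,G]
After op 7 (swap(0, 3)): offset=6, physical=[A,E,j,D,F,G,B,H], logical=[B,H,A,E,j,D,F,G]
After op 8 (swap(1, 0)): offset=6, physical=[A,E,j,D,F,G,H,B], logical=[H,B,A,E,j,D,F,G]
After op 9 (rotate(+2)): offset=0, physical=[A,E,j,D,F,G,H,B], logical=[A,E,j,D,F,G,H,B]
After op 10 (replace(6, 'm')): offset=0, physical=[A,E,j,D,F,G,m,B], logical=[A,E,j,D,F,G,m,B]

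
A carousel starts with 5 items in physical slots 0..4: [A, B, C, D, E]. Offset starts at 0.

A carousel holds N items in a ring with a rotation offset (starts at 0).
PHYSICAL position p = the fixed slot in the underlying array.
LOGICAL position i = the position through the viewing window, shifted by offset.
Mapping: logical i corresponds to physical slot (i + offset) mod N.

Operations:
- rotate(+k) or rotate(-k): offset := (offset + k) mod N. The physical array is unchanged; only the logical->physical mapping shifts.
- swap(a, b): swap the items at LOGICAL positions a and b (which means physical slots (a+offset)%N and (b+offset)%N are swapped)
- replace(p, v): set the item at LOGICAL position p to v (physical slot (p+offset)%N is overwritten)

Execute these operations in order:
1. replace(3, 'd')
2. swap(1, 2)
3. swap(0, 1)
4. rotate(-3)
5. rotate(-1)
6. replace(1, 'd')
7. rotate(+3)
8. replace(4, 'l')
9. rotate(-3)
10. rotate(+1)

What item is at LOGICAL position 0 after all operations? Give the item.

Answer: d

Derivation:
After op 1 (replace(3, 'd')): offset=0, physical=[A,B,C,d,E], logical=[A,B,C,d,E]
After op 2 (swap(1, 2)): offset=0, physical=[A,C,B,d,E], logical=[A,C,B,d,E]
After op 3 (swap(0, 1)): offset=0, physical=[C,A,B,d,E], logical=[C,A,B,d,E]
After op 4 (rotate(-3)): offset=2, physical=[C,A,B,d,E], logical=[B,d,E,C,A]
After op 5 (rotate(-1)): offset=1, physical=[C,A,B,d,E], logical=[A,B,d,E,C]
After op 6 (replace(1, 'd')): offset=1, physical=[C,A,d,d,E], logical=[A,d,d,E,C]
After op 7 (rotate(+3)): offset=4, physical=[C,A,d,d,E], logical=[E,C,A,d,d]
After op 8 (replace(4, 'l')): offset=4, physical=[C,A,d,l,E], logical=[E,C,A,d,l]
After op 9 (rotate(-3)): offset=1, physical=[C,A,d,l,E], logical=[A,d,l,E,C]
After op 10 (rotate(+1)): offset=2, physical=[C,A,d,l,E], logical=[d,l,E,C,A]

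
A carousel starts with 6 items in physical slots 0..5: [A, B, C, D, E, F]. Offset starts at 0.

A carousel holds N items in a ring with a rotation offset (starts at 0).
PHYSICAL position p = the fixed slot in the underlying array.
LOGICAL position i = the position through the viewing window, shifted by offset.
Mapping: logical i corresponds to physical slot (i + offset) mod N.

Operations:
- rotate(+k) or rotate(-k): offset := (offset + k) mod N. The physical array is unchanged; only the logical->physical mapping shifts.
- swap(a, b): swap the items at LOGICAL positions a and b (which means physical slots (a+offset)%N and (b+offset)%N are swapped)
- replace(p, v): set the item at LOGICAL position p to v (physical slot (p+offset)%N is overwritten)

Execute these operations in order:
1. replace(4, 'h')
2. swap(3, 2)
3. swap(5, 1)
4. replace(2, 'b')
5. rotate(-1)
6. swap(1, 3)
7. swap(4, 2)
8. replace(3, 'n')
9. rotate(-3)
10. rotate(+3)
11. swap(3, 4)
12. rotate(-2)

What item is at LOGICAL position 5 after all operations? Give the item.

After op 1 (replace(4, 'h')): offset=0, physical=[A,B,C,D,h,F], logical=[A,B,C,D,h,F]
After op 2 (swap(3, 2)): offset=0, physical=[A,B,D,C,h,F], logical=[A,B,D,C,h,F]
After op 3 (swap(5, 1)): offset=0, physical=[A,F,D,C,h,B], logical=[A,F,D,C,h,B]
After op 4 (replace(2, 'b')): offset=0, physical=[A,F,b,C,h,B], logical=[A,F,b,C,h,B]
After op 5 (rotate(-1)): offset=5, physical=[A,F,b,C,h,B], logical=[B,A,F,b,C,h]
After op 6 (swap(1, 3)): offset=5, physical=[b,F,A,C,h,B], logical=[B,b,F,A,C,h]
After op 7 (swap(4, 2)): offset=5, physical=[b,C,A,F,h,B], logical=[B,b,C,A,F,h]
After op 8 (replace(3, 'n')): offset=5, physical=[b,C,n,F,h,B], logical=[B,b,C,n,F,h]
After op 9 (rotate(-3)): offset=2, physical=[b,C,n,F,h,B], logical=[n,F,h,B,b,C]
After op 10 (rotate(+3)): offset=5, physical=[b,C,n,F,h,B], logical=[B,b,C,n,F,h]
After op 11 (swap(3, 4)): offset=5, physical=[b,C,F,n,h,B], logical=[B,b,C,F,n,h]
After op 12 (rotate(-2)): offset=3, physical=[b,C,F,n,h,B], logical=[n,h,B,b,C,F]

Answer: F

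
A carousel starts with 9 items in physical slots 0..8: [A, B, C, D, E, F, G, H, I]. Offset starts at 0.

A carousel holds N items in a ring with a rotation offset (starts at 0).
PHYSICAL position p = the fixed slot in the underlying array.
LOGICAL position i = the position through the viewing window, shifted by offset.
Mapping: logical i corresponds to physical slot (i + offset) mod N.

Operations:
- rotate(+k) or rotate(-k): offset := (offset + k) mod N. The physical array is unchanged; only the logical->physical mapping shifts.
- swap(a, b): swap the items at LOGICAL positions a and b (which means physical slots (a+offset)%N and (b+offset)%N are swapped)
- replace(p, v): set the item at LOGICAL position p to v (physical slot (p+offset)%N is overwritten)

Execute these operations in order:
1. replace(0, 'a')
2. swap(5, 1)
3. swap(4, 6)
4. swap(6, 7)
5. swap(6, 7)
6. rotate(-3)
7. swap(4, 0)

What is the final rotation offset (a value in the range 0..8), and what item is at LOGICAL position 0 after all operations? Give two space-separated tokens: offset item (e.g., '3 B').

After op 1 (replace(0, 'a')): offset=0, physical=[a,B,C,D,E,F,G,H,I], logical=[a,B,C,D,E,F,G,H,I]
After op 2 (swap(5, 1)): offset=0, physical=[a,F,C,D,E,B,G,H,I], logical=[a,F,C,D,E,B,G,H,I]
After op 3 (swap(4, 6)): offset=0, physical=[a,F,C,D,G,B,E,H,I], logical=[a,F,C,D,G,B,E,H,I]
After op 4 (swap(6, 7)): offset=0, physical=[a,F,C,D,G,B,H,E,I], logical=[a,F,C,D,G,B,H,E,I]
After op 5 (swap(6, 7)): offset=0, physical=[a,F,C,D,G,B,E,H,I], logical=[a,F,C,D,G,B,E,H,I]
After op 6 (rotate(-3)): offset=6, physical=[a,F,C,D,G,B,E,H,I], logical=[E,H,I,a,F,C,D,G,B]
After op 7 (swap(4, 0)): offset=6, physical=[a,E,C,D,G,B,F,H,I], logical=[F,H,I,a,E,C,D,G,B]

Answer: 6 F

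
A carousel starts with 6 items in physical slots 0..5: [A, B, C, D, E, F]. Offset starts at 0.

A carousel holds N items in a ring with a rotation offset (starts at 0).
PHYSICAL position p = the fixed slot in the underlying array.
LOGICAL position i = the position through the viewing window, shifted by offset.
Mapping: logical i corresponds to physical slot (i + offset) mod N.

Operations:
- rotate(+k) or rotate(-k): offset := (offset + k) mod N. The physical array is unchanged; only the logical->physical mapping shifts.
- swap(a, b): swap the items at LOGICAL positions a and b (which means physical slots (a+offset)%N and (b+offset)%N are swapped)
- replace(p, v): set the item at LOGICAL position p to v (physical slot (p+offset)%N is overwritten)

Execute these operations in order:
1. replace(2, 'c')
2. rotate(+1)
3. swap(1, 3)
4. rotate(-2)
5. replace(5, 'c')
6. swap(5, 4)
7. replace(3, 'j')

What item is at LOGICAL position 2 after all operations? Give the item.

After op 1 (replace(2, 'c')): offset=0, physical=[A,B,c,D,E,F], logical=[A,B,c,D,E,F]
After op 2 (rotate(+1)): offset=1, physical=[A,B,c,D,E,F], logical=[B,c,D,E,F,A]
After op 3 (swap(1, 3)): offset=1, physical=[A,B,E,D,c,F], logical=[B,E,D,c,F,A]
After op 4 (rotate(-2)): offset=5, physical=[A,B,E,D,c,F], logical=[F,A,B,E,D,c]
After op 5 (replace(5, 'c')): offset=5, physical=[A,B,E,D,c,F], logical=[F,A,B,E,D,c]
After op 6 (swap(5, 4)): offset=5, physical=[A,B,E,c,D,F], logical=[F,A,B,E,c,D]
After op 7 (replace(3, 'j')): offset=5, physical=[A,B,j,c,D,F], logical=[F,A,B,j,c,D]

Answer: B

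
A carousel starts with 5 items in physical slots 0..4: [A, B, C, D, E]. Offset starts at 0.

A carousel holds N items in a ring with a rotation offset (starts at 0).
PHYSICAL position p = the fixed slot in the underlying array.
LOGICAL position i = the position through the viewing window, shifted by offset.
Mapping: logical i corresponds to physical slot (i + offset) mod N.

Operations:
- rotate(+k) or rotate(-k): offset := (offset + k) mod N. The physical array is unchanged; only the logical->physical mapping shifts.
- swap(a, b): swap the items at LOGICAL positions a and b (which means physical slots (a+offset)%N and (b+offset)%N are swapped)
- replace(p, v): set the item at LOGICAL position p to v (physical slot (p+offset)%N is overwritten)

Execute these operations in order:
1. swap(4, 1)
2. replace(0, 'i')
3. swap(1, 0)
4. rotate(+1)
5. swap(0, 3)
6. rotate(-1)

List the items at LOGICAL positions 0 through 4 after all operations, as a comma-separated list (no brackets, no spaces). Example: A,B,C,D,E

Answer: E,B,C,D,i

Derivation:
After op 1 (swap(4, 1)): offset=0, physical=[A,E,C,D,B], logical=[A,E,C,D,B]
After op 2 (replace(0, 'i')): offset=0, physical=[i,E,C,D,B], logical=[i,E,C,D,B]
After op 3 (swap(1, 0)): offset=0, physical=[E,i,C,D,B], logical=[E,i,C,D,B]
After op 4 (rotate(+1)): offset=1, physical=[E,i,C,D,B], logical=[i,C,D,B,E]
After op 5 (swap(0, 3)): offset=1, physical=[E,B,C,D,i], logical=[B,C,D,i,E]
After op 6 (rotate(-1)): offset=0, physical=[E,B,C,D,i], logical=[E,B,C,D,i]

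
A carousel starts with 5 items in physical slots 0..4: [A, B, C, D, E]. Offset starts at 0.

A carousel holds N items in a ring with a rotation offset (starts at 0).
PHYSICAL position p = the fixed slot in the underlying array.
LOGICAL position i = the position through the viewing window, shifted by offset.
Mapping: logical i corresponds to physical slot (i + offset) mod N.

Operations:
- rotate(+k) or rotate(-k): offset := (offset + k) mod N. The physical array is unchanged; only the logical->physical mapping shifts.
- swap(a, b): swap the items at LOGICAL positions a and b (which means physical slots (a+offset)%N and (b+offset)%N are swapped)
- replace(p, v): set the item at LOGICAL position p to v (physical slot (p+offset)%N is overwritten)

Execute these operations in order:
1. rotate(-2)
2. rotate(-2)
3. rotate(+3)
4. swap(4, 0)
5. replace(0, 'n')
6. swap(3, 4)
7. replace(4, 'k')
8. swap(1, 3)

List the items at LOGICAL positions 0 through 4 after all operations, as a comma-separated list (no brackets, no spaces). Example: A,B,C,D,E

Answer: n,E,B,A,k

Derivation:
After op 1 (rotate(-2)): offset=3, physical=[A,B,C,D,E], logical=[D,E,A,B,C]
After op 2 (rotate(-2)): offset=1, physical=[A,B,C,D,E], logical=[B,C,D,E,A]
After op 3 (rotate(+3)): offset=4, physical=[A,B,C,D,E], logical=[E,A,B,C,D]
After op 4 (swap(4, 0)): offset=4, physical=[A,B,C,E,D], logical=[D,A,B,C,E]
After op 5 (replace(0, 'n')): offset=4, physical=[A,B,C,E,n], logical=[n,A,B,C,E]
After op 6 (swap(3, 4)): offset=4, physical=[A,B,E,C,n], logical=[n,A,B,E,C]
After op 7 (replace(4, 'k')): offset=4, physical=[A,B,E,k,n], logical=[n,A,B,E,k]
After op 8 (swap(1, 3)): offset=4, physical=[E,B,A,k,n], logical=[n,E,B,A,k]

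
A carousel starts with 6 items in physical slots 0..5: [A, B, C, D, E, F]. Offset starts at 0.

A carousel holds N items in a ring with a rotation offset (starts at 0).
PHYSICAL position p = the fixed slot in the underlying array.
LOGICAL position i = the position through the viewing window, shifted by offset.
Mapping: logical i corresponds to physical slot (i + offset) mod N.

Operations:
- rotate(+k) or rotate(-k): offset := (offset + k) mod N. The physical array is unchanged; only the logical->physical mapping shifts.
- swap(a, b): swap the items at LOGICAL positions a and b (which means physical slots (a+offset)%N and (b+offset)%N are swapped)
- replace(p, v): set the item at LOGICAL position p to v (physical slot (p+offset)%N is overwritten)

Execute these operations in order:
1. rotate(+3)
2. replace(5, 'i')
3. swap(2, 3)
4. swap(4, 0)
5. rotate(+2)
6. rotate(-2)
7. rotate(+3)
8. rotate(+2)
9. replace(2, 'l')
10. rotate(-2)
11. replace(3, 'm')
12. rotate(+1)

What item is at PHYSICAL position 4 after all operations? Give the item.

After op 1 (rotate(+3)): offset=3, physical=[A,B,C,D,E,F], logical=[D,E,F,A,B,C]
After op 2 (replace(5, 'i')): offset=3, physical=[A,B,i,D,E,F], logical=[D,E,F,A,B,i]
After op 3 (swap(2, 3)): offset=3, physical=[F,B,i,D,E,A], logical=[D,E,A,F,B,i]
After op 4 (swap(4, 0)): offset=3, physical=[F,D,i,B,E,A], logical=[B,E,A,F,D,i]
After op 5 (rotate(+2)): offset=5, physical=[F,D,i,B,E,A], logical=[A,F,D,i,B,E]
After op 6 (rotate(-2)): offset=3, physical=[F,D,i,B,E,A], logical=[B,E,A,F,D,i]
After op 7 (rotate(+3)): offset=0, physical=[F,D,i,B,E,A], logical=[F,D,i,B,E,A]
After op 8 (rotate(+2)): offset=2, physical=[F,D,i,B,E,A], logical=[i,B,E,A,F,D]
After op 9 (replace(2, 'l')): offset=2, physical=[F,D,i,B,l,A], logical=[i,B,l,A,F,D]
After op 10 (rotate(-2)): offset=0, physical=[F,D,i,B,l,A], logical=[F,D,i,B,l,A]
After op 11 (replace(3, 'm')): offset=0, physical=[F,D,i,m,l,A], logical=[F,D,i,m,l,A]
After op 12 (rotate(+1)): offset=1, physical=[F,D,i,m,l,A], logical=[D,i,m,l,A,F]

Answer: l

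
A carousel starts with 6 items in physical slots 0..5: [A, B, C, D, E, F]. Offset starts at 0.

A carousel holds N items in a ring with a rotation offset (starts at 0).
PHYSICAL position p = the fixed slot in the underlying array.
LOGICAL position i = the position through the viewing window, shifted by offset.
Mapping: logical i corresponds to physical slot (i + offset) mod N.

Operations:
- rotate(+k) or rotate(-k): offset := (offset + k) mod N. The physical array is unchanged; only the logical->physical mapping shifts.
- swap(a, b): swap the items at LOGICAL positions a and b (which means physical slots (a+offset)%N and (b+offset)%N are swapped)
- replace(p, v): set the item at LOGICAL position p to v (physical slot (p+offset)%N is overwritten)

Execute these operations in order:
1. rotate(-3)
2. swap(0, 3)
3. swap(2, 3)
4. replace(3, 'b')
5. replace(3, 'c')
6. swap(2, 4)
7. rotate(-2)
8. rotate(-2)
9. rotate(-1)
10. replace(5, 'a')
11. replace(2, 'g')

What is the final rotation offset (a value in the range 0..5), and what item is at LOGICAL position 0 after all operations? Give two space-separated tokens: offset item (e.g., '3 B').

Answer: 4 E

Derivation:
After op 1 (rotate(-3)): offset=3, physical=[A,B,C,D,E,F], logical=[D,E,F,A,B,C]
After op 2 (swap(0, 3)): offset=3, physical=[D,B,C,A,E,F], logical=[A,E,F,D,B,C]
After op 3 (swap(2, 3)): offset=3, physical=[F,B,C,A,E,D], logical=[A,E,D,F,B,C]
After op 4 (replace(3, 'b')): offset=3, physical=[b,B,C,A,E,D], logical=[A,E,D,b,B,C]
After op 5 (replace(3, 'c')): offset=3, physical=[c,B,C,A,E,D], logical=[A,E,D,c,B,C]
After op 6 (swap(2, 4)): offset=3, physical=[c,D,C,A,E,B], logical=[A,E,B,c,D,C]
After op 7 (rotate(-2)): offset=1, physical=[c,D,C,A,E,B], logical=[D,C,A,E,B,c]
After op 8 (rotate(-2)): offset=5, physical=[c,D,C,A,E,B], logical=[B,c,D,C,A,E]
After op 9 (rotate(-1)): offset=4, physical=[c,D,C,A,E,B], logical=[E,B,c,D,C,A]
After op 10 (replace(5, 'a')): offset=4, physical=[c,D,C,a,E,B], logical=[E,B,c,D,C,a]
After op 11 (replace(2, 'g')): offset=4, physical=[g,D,C,a,E,B], logical=[E,B,g,D,C,a]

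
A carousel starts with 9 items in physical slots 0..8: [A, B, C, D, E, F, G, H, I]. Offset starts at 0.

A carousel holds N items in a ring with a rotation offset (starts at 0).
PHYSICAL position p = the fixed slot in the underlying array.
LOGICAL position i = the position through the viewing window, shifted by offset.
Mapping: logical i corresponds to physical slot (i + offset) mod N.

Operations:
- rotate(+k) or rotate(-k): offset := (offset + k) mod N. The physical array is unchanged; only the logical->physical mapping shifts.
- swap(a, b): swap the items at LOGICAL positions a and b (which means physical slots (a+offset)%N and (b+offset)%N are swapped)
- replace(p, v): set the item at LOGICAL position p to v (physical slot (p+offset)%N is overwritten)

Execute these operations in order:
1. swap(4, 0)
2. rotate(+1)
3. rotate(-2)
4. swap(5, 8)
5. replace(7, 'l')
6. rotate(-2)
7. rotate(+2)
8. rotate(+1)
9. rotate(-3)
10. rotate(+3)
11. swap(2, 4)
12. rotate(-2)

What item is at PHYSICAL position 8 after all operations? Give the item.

Answer: I

Derivation:
After op 1 (swap(4, 0)): offset=0, physical=[E,B,C,D,A,F,G,H,I], logical=[E,B,C,D,A,F,G,H,I]
After op 2 (rotate(+1)): offset=1, physical=[E,B,C,D,A,F,G,H,I], logical=[B,C,D,A,F,G,H,I,E]
After op 3 (rotate(-2)): offset=8, physical=[E,B,C,D,A,F,G,H,I], logical=[I,E,B,C,D,A,F,G,H]
After op 4 (swap(5, 8)): offset=8, physical=[E,B,C,D,H,F,G,A,I], logical=[I,E,B,C,D,H,F,G,A]
After op 5 (replace(7, 'l')): offset=8, physical=[E,B,C,D,H,F,l,A,I], logical=[I,E,B,C,D,H,F,l,A]
After op 6 (rotate(-2)): offset=6, physical=[E,B,C,D,H,F,l,A,I], logical=[l,A,I,E,B,C,D,H,F]
After op 7 (rotate(+2)): offset=8, physical=[E,B,C,D,H,F,l,A,I], logical=[I,E,B,C,D,H,F,l,A]
After op 8 (rotate(+1)): offset=0, physical=[E,B,C,D,H,F,l,A,I], logical=[E,B,C,D,H,F,l,A,I]
After op 9 (rotate(-3)): offset=6, physical=[E,B,C,D,H,F,l,A,I], logical=[l,A,I,E,B,C,D,H,F]
After op 10 (rotate(+3)): offset=0, physical=[E,B,C,D,H,F,l,A,I], logical=[E,B,C,D,H,F,l,A,I]
After op 11 (swap(2, 4)): offset=0, physical=[E,B,H,D,C,F,l,A,I], logical=[E,B,H,D,C,F,l,A,I]
After op 12 (rotate(-2)): offset=7, physical=[E,B,H,D,C,F,l,A,I], logical=[A,I,E,B,H,D,C,F,l]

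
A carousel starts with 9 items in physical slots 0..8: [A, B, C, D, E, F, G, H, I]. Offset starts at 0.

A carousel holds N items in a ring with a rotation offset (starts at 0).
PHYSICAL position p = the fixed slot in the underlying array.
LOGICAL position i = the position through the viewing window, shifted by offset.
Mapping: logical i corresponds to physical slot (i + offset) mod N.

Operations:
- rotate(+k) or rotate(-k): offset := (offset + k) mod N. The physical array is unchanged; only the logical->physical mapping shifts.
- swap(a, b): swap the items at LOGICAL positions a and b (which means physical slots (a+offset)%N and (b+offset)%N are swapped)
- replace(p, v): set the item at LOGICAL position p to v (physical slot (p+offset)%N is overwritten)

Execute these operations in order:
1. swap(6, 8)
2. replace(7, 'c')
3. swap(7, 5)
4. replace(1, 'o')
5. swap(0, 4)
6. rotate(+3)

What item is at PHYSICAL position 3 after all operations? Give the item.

Answer: D

Derivation:
After op 1 (swap(6, 8)): offset=0, physical=[A,B,C,D,E,F,I,H,G], logical=[A,B,C,D,E,F,I,H,G]
After op 2 (replace(7, 'c')): offset=0, physical=[A,B,C,D,E,F,I,c,G], logical=[A,B,C,D,E,F,I,c,G]
After op 3 (swap(7, 5)): offset=0, physical=[A,B,C,D,E,c,I,F,G], logical=[A,B,C,D,E,c,I,F,G]
After op 4 (replace(1, 'o')): offset=0, physical=[A,o,C,D,E,c,I,F,G], logical=[A,o,C,D,E,c,I,F,G]
After op 5 (swap(0, 4)): offset=0, physical=[E,o,C,D,A,c,I,F,G], logical=[E,o,C,D,A,c,I,F,G]
After op 6 (rotate(+3)): offset=3, physical=[E,o,C,D,A,c,I,F,G], logical=[D,A,c,I,F,G,E,o,C]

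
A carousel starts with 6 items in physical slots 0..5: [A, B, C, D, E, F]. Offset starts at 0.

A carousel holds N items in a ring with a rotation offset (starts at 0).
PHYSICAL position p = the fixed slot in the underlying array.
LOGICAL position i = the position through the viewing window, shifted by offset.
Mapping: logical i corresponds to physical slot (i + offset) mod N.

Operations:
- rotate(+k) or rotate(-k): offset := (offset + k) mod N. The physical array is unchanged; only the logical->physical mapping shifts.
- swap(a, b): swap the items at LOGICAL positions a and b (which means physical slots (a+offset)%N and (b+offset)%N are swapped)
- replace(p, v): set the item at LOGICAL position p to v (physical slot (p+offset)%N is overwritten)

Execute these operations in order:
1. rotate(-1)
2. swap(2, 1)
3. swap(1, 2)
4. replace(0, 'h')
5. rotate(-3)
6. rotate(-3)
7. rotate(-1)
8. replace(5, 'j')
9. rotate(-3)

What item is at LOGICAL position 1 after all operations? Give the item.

Answer: C

Derivation:
After op 1 (rotate(-1)): offset=5, physical=[A,B,C,D,E,F], logical=[F,A,B,C,D,E]
After op 2 (swap(2, 1)): offset=5, physical=[B,A,C,D,E,F], logical=[F,B,A,C,D,E]
After op 3 (swap(1, 2)): offset=5, physical=[A,B,C,D,E,F], logical=[F,A,B,C,D,E]
After op 4 (replace(0, 'h')): offset=5, physical=[A,B,C,D,E,h], logical=[h,A,B,C,D,E]
After op 5 (rotate(-3)): offset=2, physical=[A,B,C,D,E,h], logical=[C,D,E,h,A,B]
After op 6 (rotate(-3)): offset=5, physical=[A,B,C,D,E,h], logical=[h,A,B,C,D,E]
After op 7 (rotate(-1)): offset=4, physical=[A,B,C,D,E,h], logical=[E,h,A,B,C,D]
After op 8 (replace(5, 'j')): offset=4, physical=[A,B,C,j,E,h], logical=[E,h,A,B,C,j]
After op 9 (rotate(-3)): offset=1, physical=[A,B,C,j,E,h], logical=[B,C,j,E,h,A]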